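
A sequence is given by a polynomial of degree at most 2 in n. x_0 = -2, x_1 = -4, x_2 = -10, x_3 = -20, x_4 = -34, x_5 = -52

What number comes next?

-74

D1: -2  -6  -10  -14  -18
D2: -4  -4  -4  -4
Second differences constant at -4.
-18 − 4 = -22;  -52 − 22 = -74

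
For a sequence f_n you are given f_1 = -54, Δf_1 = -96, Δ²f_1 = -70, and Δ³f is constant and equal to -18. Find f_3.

-316

Build the table forward from the leading diagonal:
Δ³: -18, -18, -18
Δ²: -70, -88, -106
Δ: -96, -166, -254
f: -54, -150, -316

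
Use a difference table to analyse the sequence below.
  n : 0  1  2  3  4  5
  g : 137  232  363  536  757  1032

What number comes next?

D1: 95 , 131 , 173 , 221 , 275
D2: 36 , 42 , 48 , 54
D3: 6 , 6 , 6
Constant third difference = 6, so extend:
54 + 6 = 60;  275 + 60 = 335;  1032 + 335 = 1367

1367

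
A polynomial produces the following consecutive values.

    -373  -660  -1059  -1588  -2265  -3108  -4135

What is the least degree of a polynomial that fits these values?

3

D1: -287, -399, -529, -677, -843, -1027
D2: -112, -130, -148, -166, -184
D3: -18, -18, -18, -18
The third differences are constant, so the polynomial has degree 3.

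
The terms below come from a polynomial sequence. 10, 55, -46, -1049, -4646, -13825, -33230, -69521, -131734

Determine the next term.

-231641

First differences: 45, -101, -1003, -3597, -9179, -19405, -36291, -62213
Second differences: -146, -902, -2594, -5582, -10226, -16886, -25922
Third differences: -756, -1692, -2988, -4644, -6660, -9036
Fourth differences: -936, -1296, -1656, -2016, -2376
Fifth differences: -360, -360, -360, -360
Fifth differences constant at -360.
-2376 − 360 = -2736;  -9036 − 2736 = -11772;  -25922 − 11772 = -37694;  -62213 − 37694 = -99907;  -131734 − 99907 = -231641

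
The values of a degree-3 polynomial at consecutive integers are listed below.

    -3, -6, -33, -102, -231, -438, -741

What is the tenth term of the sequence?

-2406

D1: -3, -27, -69, -129, -207, -303
D2: -24, -42, -60, -78, -96
D3: -18, -18, -18, -18
Constant third difference = -18, so extend:
-96 − 18 = -114;  -303 − 114 = -417;  -741 − 417 = -1158
-114 − 18 = -132;  -417 − 132 = -549;  -1158 − 549 = -1707
-132 − 18 = -150;  -549 − 150 = -699;  -1707 − 699 = -2406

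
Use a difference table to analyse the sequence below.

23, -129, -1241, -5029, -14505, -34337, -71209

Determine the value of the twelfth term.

Δ: -152 , -1112 , -3788 , -9476 , -19832 , -36872
Δ²: -960 , -2676 , -5688 , -10356 , -17040
Δ³: -1716 , -3012 , -4668 , -6684
Δ⁴: -1296 , -1656 , -2016
Δ⁵: -360 , -360
Constant fifth difference = -360, so extend:
-2016 − 360 = -2376;  -6684 − 2376 = -9060;  -17040 − 9060 = -26100;  -36872 − 26100 = -62972;  -71209 − 62972 = -134181
-2376 − 360 = -2736;  -9060 − 2736 = -11796;  -26100 − 11796 = -37896;  -62972 − 37896 = -100868;  -134181 − 100868 = -235049
-2736 − 360 = -3096;  -11796 − 3096 = -14892;  -37896 − 14892 = -52788;  -100868 − 52788 = -153656;  -235049 − 153656 = -388705
-3096 − 360 = -3456;  -14892 − 3456 = -18348;  -52788 − 18348 = -71136;  -153656 − 71136 = -224792;  -388705 − 224792 = -613497
-3456 − 360 = -3816;  -18348 − 3816 = -22164;  -71136 − 22164 = -93300;  -224792 − 93300 = -318092;  -613497 − 318092 = -931589

-931589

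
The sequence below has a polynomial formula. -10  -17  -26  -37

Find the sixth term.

Δ: -7 , -9 , -11
Δ²: -2 , -2
The second differences are constant (-2).
-11 − 2 = -13;  -37 − 13 = -50
-13 − 2 = -15;  -50 − 15 = -65

-65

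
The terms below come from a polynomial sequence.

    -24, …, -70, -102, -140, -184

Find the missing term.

Using the last 4 terms:
D1: -32  -38  -44
D2: -6  -6
Constant second difference = -6.
Extend backward: -32 + 6 = -26;  -70 + 26 = -44

-44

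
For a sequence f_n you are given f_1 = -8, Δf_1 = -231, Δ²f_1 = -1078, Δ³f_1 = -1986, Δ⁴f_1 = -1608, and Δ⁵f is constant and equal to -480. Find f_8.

-160133

Build the table forward from the leading diagonal:
Δ⁵: -480  -480  -480  -480  -480  -480  -480  -480
Δ⁴: -1608  -2088  -2568  -3048  -3528  -4008  -4488  -4968
Δ³: -1986  -3594  -5682  -8250  -11298  -14826  -18834  -23322
Δ²: -1078  -3064  -6658  -12340  -20590  -31888  -46714  -65548
Δ: -231  -1309  -4373  -11031  -23371  -43961  -75849  -122563
f: -8  -239  -1548  -5921  -16952  -40323  -84284  -160133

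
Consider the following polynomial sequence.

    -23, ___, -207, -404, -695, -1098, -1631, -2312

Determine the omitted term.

Using the last 6 terms:
First differences: -197, -291, -403, -533, -681
Second differences: -94, -112, -130, -148
Third differences: -18, -18, -18
Constant third difference = -18.
Extend backward: -94 + 18 = -76;  -197 + 76 = -121;  -207 + 121 = -86

-86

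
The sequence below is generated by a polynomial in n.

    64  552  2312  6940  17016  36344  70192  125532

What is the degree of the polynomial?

5

D1: 488, 1760, 4628, 10076, 19328, 33848, 55340
D2: 1272, 2868, 5448, 9252, 14520, 21492
D3: 1596, 2580, 3804, 5268, 6972
D4: 984, 1224, 1464, 1704
D5: 240, 240, 240
The fifth differences are constant, so the polynomial has degree 5.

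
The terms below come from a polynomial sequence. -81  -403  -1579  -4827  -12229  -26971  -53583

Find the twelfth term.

First differences: -322 , -1176 , -3248 , -7402 , -14742 , -26612
Second differences: -854 , -2072 , -4154 , -7340 , -11870
Third differences: -1218 , -2082 , -3186 , -4530
Fourth differences: -864 , -1104 , -1344
Fifth differences: -240 , -240
Constant fifth difference = -240, so extend:
-1344 − 240 = -1584;  -4530 − 1584 = -6114;  -11870 − 6114 = -17984;  -26612 − 17984 = -44596;  -53583 − 44596 = -98179
-1584 − 240 = -1824;  -6114 − 1824 = -7938;  -17984 − 7938 = -25922;  -44596 − 25922 = -70518;  -98179 − 70518 = -168697
-1824 − 240 = -2064;  -7938 − 2064 = -10002;  -25922 − 10002 = -35924;  -70518 − 35924 = -106442;  -168697 − 106442 = -275139
-2064 − 240 = -2304;  -10002 − 2304 = -12306;  -35924 − 12306 = -48230;  -106442 − 48230 = -154672;  -275139 − 154672 = -429811
-2304 − 240 = -2544;  -12306 − 2544 = -14850;  -48230 − 14850 = -63080;  -154672 − 63080 = -217752;  -429811 − 217752 = -647563

-647563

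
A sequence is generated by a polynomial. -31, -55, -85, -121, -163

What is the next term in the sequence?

-211

First differences: -24, -30, -36, -42
Second differences: -6, -6, -6
Constant second difference = -6, so extend:
-42 − 6 = -48;  -163 − 48 = -211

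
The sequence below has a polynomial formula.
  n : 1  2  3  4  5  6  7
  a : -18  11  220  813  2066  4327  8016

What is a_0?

First differences: 29  209  593  1253  2261  3689
Second differences: 180  384  660  1008  1428
Third differences: 204  276  348  420
Fourth differences: 72  72  72
The fourth differences are constant at 72.
Work back: 204 − 72 = 132;  180 − 132 = 48;  29 − 48 = -19;  -18 + 19 = 1

1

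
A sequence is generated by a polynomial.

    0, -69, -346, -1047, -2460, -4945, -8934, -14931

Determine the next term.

-23512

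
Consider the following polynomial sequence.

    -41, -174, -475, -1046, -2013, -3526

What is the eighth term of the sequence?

-8910

-133, -301, -571, -967, -1513
-168, -270, -396, -546
-102, -126, -150
-24, -24
Fourth differences constant at -24.
-150 − 24 = -174;  -546 − 174 = -720;  -1513 − 720 = -2233;  -3526 − 2233 = -5759
-174 − 24 = -198;  -720 − 198 = -918;  -2233 − 918 = -3151;  -5759 − 3151 = -8910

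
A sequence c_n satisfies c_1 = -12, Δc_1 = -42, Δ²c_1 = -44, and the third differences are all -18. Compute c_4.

-288

Build the table forward from the leading diagonal:
D3: -18, -18, -18, -18
D2: -44, -62, -80, -98
D1: -42, -86, -148, -228
c: -12, -54, -140, -288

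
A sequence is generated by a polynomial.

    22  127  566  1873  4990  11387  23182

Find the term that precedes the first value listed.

105, 439, 1307, 3117, 6397, 11795
334, 868, 1810, 3280, 5398
534, 942, 1470, 2118
408, 528, 648
120, 120
The fifth differences are constant at 120.
Work back: 408 − 120 = 288;  534 − 288 = 246;  334 − 246 = 88;  105 − 88 = 17;  22 − 17 = 5

5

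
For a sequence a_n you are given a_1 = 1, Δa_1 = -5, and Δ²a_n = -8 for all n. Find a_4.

Build the table forward from the leading diagonal:
D2: -8  -8  -8  -8
D1: -5  -13  -21  -29
a: 1  -4  -17  -38

-38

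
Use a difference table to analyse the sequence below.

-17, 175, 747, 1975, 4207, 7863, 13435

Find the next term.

192 , 572 , 1228 , 2232 , 3656 , 5572
380 , 656 , 1004 , 1424 , 1916
276 , 348 , 420 , 492
72 , 72 , 72
Fourth differences constant at 72.
492 + 72 = 564;  1916 + 564 = 2480;  5572 + 2480 = 8052;  13435 + 8052 = 21487

21487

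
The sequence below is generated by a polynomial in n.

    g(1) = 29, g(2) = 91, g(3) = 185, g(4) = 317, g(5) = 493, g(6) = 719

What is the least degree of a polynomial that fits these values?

Δ: 62, 94, 132, 176, 226
Δ²: 32, 38, 44, 50
Δ³: 6, 6, 6
The third differences are constant, so the polynomial has degree 3.

3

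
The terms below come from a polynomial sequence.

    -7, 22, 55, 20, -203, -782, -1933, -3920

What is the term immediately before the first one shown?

Δ: 29  33  -35  -223  -579  -1151  -1987
Δ²: 4  -68  -188  -356  -572  -836
Δ³: -72  -120  -168  -216  -264
Δ⁴: -48  -48  -48  -48
The fourth differences are constant at -48.
Work back: -72 + 48 = -24;  4 + 24 = 28;  29 − 28 = 1;  -7 − 1 = -8

-8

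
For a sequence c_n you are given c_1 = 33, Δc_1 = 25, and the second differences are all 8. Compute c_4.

Build the table forward from the leading diagonal:
D2: 8  8  8  8
D1: 25  33  41  49
c: 33  58  91  132

132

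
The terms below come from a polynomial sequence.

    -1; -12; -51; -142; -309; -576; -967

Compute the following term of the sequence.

-1506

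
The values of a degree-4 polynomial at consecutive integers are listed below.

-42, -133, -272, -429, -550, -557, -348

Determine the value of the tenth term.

-91, -139, -157, -121, -7, 209
-48, -18, 36, 114, 216
30, 54, 78, 102
24, 24, 24
The fourth differences are constant (24).
102 + 24 = 126;  216 + 126 = 342;  209 + 342 = 551;  -348 + 551 = 203
126 + 24 = 150;  342 + 150 = 492;  551 + 492 = 1043;  203 + 1043 = 1246
150 + 24 = 174;  492 + 174 = 666;  1043 + 666 = 1709;  1246 + 1709 = 2955

2955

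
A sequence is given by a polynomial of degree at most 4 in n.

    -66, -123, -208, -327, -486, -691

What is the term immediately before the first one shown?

-31

First differences: -57  -85  -119  -159  -205
Second differences: -28  -34  -40  -46
Third differences: -6  -6  -6
The third differences are constant at -6.
Work back: -28 + 6 = -22;  -57 + 22 = -35;  -66 + 35 = -31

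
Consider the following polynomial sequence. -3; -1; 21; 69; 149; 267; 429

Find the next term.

641

D1: 2, 22, 48, 80, 118, 162
D2: 20, 26, 32, 38, 44
D3: 6, 6, 6, 6
Constant third difference = 6, so extend:
44 + 6 = 50;  162 + 50 = 212;  429 + 212 = 641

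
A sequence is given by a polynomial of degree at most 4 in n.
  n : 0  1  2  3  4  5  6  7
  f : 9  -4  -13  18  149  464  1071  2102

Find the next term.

3713

D1: -13  -9  31  131  315  607  1031
D2: 4  40  100  184  292  424
D3: 36  60  84  108  132
D4: 24  24  24  24
Fourth differences constant at 24.
132 + 24 = 156;  424 + 156 = 580;  1031 + 580 = 1611;  2102 + 1611 = 3713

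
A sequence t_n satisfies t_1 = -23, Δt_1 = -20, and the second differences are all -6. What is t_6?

-183

Build the table forward from the leading diagonal:
Δ²: -6  -6  -6  -6  -6  -6
Δ: -20  -26  -32  -38  -44  -50
t: -23  -43  -69  -101  -139  -183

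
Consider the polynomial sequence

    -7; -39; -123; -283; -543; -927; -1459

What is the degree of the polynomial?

3

First differences: -32, -84, -160, -260, -384, -532
Second differences: -52, -76, -100, -124, -148
Third differences: -24, -24, -24, -24
The third differences are constant, so the polynomial has degree 3.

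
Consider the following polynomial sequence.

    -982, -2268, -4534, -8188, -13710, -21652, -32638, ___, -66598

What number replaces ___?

-47364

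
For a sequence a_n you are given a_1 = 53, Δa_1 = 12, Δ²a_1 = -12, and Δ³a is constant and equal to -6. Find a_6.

Build the table forward from the leading diagonal:
Third differences: -6, -6, -6, -6, -6, -6
Second differences: -12, -18, -24, -30, -36, -42
First differences: 12, 0, -18, -42, -72, -108
a: 53, 65, 65, 47, 5, -67

-67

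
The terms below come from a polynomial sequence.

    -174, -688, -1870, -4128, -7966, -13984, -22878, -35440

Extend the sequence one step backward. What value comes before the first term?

-16

D1: -514  -1182  -2258  -3838  -6018  -8894  -12562
D2: -668  -1076  -1580  -2180  -2876  -3668
D3: -408  -504  -600  -696  -792
D4: -96  -96  -96  -96
The fourth differences are constant at -96.
Work back: -408 + 96 = -312;  -668 + 312 = -356;  -514 + 356 = -158;  -174 + 158 = -16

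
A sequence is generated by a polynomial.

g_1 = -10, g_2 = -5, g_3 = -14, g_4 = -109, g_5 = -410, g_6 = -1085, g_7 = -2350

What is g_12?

First differences: 5  -9  -95  -301  -675  -1265
Second differences: -14  -86  -206  -374  -590
Third differences: -72  -120  -168  -216
Fourth differences: -48  -48  -48
The fourth differences are constant (-48).
-216 − 48 = -264;  -590 − 264 = -854;  -1265 − 854 = -2119;  -2350 − 2119 = -4469
-264 − 48 = -312;  -854 − 312 = -1166;  -2119 − 1166 = -3285;  -4469 − 3285 = -7754
-312 − 48 = -360;  -1166 − 360 = -1526;  -3285 − 1526 = -4811;  -7754 − 4811 = -12565
-360 − 48 = -408;  -1526 − 408 = -1934;  -4811 − 1934 = -6745;  -12565 − 6745 = -19310
-408 − 48 = -456;  -1934 − 456 = -2390;  -6745 − 2390 = -9135;  -19310 − 9135 = -28445

-28445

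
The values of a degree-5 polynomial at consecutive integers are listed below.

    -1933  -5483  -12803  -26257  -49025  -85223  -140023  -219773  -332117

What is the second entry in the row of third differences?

Δ: -3550, -7320, -13454, -22768, -36198, -54800, -79750, -112344
Δ²: -3770, -6134, -9314, -13430, -18602, -24950, -32594
Δ³: -2364, -3180, -4116, -5172, -6348, -7644
Δ⁴: -816, -936, -1056, -1176, -1296
Δ⁵: -120, -120, -120, -120

-3180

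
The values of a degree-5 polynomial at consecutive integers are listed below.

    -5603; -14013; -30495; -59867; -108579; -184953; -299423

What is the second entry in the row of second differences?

-12890

First differences: -8410, -16482, -29372, -48712, -76374, -114470
Second differences: -8072, -12890, -19340, -27662, -38096
Third differences: -4818, -6450, -8322, -10434
Fourth differences: -1632, -1872, -2112
Fifth differences: -240, -240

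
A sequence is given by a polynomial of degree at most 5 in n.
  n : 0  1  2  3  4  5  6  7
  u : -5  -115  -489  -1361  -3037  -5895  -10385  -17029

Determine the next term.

-26421

Δ: -110  -374  -872  -1676  -2858  -4490  -6644
Δ²: -264  -498  -804  -1182  -1632  -2154
Δ³: -234  -306  -378  -450  -522
Δ⁴: -72  -72  -72  -72
Constant fourth difference = -72, so extend:
-522 − 72 = -594;  -2154 − 594 = -2748;  -6644 − 2748 = -9392;  -17029 − 9392 = -26421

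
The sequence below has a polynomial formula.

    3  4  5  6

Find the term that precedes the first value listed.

Δ: 1  1  1
The first differences are constant at 1.
Work back: 3 − 1 = 2

2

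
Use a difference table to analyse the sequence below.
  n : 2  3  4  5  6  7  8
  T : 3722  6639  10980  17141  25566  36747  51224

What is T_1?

First differences: 2917, 4341, 6161, 8425, 11181, 14477
Second differences: 1424, 1820, 2264, 2756, 3296
Third differences: 396, 444, 492, 540
Fourth differences: 48, 48, 48
The fourth differences are constant at 48.
Work back: 396 − 48 = 348;  1424 − 348 = 1076;  2917 − 1076 = 1841;  3722 − 1841 = 1881

1881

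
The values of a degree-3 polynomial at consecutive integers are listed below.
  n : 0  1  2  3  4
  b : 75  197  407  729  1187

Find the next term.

Δ: 122 , 210 , 322 , 458
Δ²: 88 , 112 , 136
Δ³: 24 , 24
The third differences are constant (24).
136 + 24 = 160;  458 + 160 = 618;  1187 + 618 = 1805

1805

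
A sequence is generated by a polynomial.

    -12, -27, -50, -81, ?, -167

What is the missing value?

Using the first 4 terms:
Δ: -15  -23  -31
Δ²: -8  -8
Constant second difference = -8.
Extend forward: -31 − 8 = -39;  -81 − 39 = -120

-120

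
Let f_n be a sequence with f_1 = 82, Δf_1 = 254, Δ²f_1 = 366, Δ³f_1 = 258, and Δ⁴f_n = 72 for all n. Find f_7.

13336

Build the table forward from the leading diagonal:
Δ⁴: 72, 72, 72, 72, 72, 72, 72
Δ³: 258, 330, 402, 474, 546, 618, 690
Δ²: 366, 624, 954, 1356, 1830, 2376, 2994
Δ: 254, 620, 1244, 2198, 3554, 5384, 7760
f: 82, 336, 956, 2200, 4398, 7952, 13336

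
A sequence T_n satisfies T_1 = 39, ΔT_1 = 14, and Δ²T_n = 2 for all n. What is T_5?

107

Build the table forward from the leading diagonal:
Second differences: 2  2  2  2  2
First differences: 14  16  18  20  22
T: 39  53  69  87  107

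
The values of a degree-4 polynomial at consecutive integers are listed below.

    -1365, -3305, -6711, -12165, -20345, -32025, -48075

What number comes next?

D1: -1940, -3406, -5454, -8180, -11680, -16050
D2: -1466, -2048, -2726, -3500, -4370
D3: -582, -678, -774, -870
D4: -96, -96, -96
The fourth differences are constant (-96).
-870 − 96 = -966;  -4370 − 966 = -5336;  -16050 − 5336 = -21386;  -48075 − 21386 = -69461

-69461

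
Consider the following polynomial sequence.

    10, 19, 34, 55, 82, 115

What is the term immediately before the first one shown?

7

9  15  21  27  33
6  6  6  6
The second differences are constant at 6.
Work back: 9 − 6 = 3;  10 − 3 = 7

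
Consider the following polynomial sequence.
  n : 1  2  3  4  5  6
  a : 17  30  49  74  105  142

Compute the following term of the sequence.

First differences: 13  19  25  31  37
Second differences: 6  6  6  6
Constant second difference = 6, so extend:
37 + 6 = 43;  142 + 43 = 185

185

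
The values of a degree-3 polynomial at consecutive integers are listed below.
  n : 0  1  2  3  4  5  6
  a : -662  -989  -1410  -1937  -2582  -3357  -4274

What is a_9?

-7997

-327  -421  -527  -645  -775  -917
-94  -106  -118  -130  -142
-12  -12  -12  -12
The third differences are constant (-12).
-142 − 12 = -154;  -917 − 154 = -1071;  -4274 − 1071 = -5345
-154 − 12 = -166;  -1071 − 166 = -1237;  -5345 − 1237 = -6582
-166 − 12 = -178;  -1237 − 178 = -1415;  -6582 − 1415 = -7997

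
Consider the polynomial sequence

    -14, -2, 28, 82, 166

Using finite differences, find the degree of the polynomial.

3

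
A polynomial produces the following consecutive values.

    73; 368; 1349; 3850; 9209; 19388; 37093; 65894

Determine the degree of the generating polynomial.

D1: 295, 981, 2501, 5359, 10179, 17705, 28801
D2: 686, 1520, 2858, 4820, 7526, 11096
D3: 834, 1338, 1962, 2706, 3570
D4: 504, 624, 744, 864
D5: 120, 120, 120
The fifth differences are constant, so the polynomial has degree 5.

5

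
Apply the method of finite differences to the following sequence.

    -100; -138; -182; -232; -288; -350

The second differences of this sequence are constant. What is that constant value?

Δ: -38, -44, -50, -56, -62
Δ²: -6, -6, -6, -6

-6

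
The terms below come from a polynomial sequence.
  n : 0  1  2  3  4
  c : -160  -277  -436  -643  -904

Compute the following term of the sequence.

-1225

-117, -159, -207, -261
-42, -48, -54
-6, -6
Constant third difference = -6, so extend:
-54 − 6 = -60;  -261 − 60 = -321;  -904 − 321 = -1225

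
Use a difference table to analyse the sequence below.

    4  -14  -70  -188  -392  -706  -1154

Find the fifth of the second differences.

-134

First differences: -18, -56, -118, -204, -314, -448
Second differences: -38, -62, -86, -110, -134
Third differences: -24, -24, -24, -24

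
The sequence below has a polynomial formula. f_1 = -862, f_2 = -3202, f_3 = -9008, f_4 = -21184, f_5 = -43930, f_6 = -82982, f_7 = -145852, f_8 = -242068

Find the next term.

-383414

D1: -2340, -5806, -12176, -22746, -39052, -62870, -96216
D2: -3466, -6370, -10570, -16306, -23818, -33346
D3: -2904, -4200, -5736, -7512, -9528
D4: -1296, -1536, -1776, -2016
D5: -240, -240, -240
Constant fifth difference = -240, so extend:
-2016 − 240 = -2256;  -9528 − 2256 = -11784;  -33346 − 11784 = -45130;  -96216 − 45130 = -141346;  -242068 − 141346 = -383414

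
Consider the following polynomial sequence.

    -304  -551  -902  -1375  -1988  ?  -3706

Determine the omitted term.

-2759

Using the first 5 terms:
Δ: -247, -351, -473, -613
Δ²: -104, -122, -140
Δ³: -18, -18
Constant third difference = -18.
Extend forward: -140 − 18 = -158;  -613 − 158 = -771;  -1988 − 771 = -2759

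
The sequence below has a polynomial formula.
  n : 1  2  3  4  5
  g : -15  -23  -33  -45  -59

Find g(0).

-9

First differences: -8, -10, -12, -14
Second differences: -2, -2, -2
The second differences are constant at -2.
Work back: -8 + 2 = -6;  -15 + 6 = -9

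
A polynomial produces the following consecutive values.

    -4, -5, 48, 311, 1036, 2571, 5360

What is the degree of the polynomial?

4

Δ: -1, 53, 263, 725, 1535, 2789
Δ²: 54, 210, 462, 810, 1254
Δ³: 156, 252, 348, 444
Δ⁴: 96, 96, 96
The fourth differences are constant, so the polynomial has degree 4.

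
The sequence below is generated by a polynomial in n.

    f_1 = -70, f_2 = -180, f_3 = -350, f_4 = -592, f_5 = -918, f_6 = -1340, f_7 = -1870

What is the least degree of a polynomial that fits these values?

3

D1: -110, -170, -242, -326, -422, -530
D2: -60, -72, -84, -96, -108
D3: -12, -12, -12, -12
The third differences are constant, so the polynomial has degree 3.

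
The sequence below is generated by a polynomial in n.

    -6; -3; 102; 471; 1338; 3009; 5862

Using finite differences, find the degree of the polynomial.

3, 105, 369, 867, 1671, 2853
102, 264, 498, 804, 1182
162, 234, 306, 378
72, 72, 72
The fourth differences are constant, so the polynomial has degree 4.

4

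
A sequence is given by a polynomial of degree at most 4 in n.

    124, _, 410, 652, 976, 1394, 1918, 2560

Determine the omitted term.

Using the last 6 terms:
D1: 242  324  418  524  642
D2: 82  94  106  118
D3: 12  12  12
Constant third difference = 12.
Extend backward: 82 − 12 = 70;  242 − 70 = 172;  410 − 172 = 238

238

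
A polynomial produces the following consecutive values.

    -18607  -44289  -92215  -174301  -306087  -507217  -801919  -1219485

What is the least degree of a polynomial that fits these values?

5

D1: -25682, -47926, -82086, -131786, -201130, -294702, -417566
D2: -22244, -34160, -49700, -69344, -93572, -122864
D3: -11916, -15540, -19644, -24228, -29292
D4: -3624, -4104, -4584, -5064
D5: -480, -480, -480
The fifth differences are constant, so the polynomial has degree 5.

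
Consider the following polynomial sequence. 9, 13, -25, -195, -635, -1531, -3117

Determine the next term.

-5675

First differences: 4, -38, -170, -440, -896, -1586
Second differences: -42, -132, -270, -456, -690
Third differences: -90, -138, -186, -234
Fourth differences: -48, -48, -48
The fourth differences are constant (-48).
-234 − 48 = -282;  -690 − 282 = -972;  -1586 − 972 = -2558;  -3117 − 2558 = -5675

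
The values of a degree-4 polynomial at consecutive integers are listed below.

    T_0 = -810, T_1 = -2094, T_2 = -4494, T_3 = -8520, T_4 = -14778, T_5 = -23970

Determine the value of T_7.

D1: -1284, -2400, -4026, -6258, -9192
D2: -1116, -1626, -2232, -2934
D3: -510, -606, -702
D4: -96, -96
The fourth differences are constant (-96).
-702 − 96 = -798;  -2934 − 798 = -3732;  -9192 − 3732 = -12924;  -23970 − 12924 = -36894
-798 − 96 = -894;  -3732 − 894 = -4626;  -12924 − 4626 = -17550;  -36894 − 17550 = -54444

-54444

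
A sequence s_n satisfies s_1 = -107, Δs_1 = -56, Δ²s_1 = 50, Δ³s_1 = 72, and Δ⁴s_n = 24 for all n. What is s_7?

2107

Build the table forward from the leading diagonal:
Fourth differences: 24  24  24  24  24  24  24
Third differences: 72  96  120  144  168  192  216
Second differences: 50  122  218  338  482  650  842
First differences: -56  -6  116  334  672  1154  1804
s: -107  -163  -169  -53  281  953  2107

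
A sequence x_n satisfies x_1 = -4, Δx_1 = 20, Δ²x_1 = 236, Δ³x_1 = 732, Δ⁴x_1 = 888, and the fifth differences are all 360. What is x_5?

5308

Build the table forward from the leading diagonal:
D5: 360, 360, 360, 360, 360
D4: 888, 1248, 1608, 1968, 2328
D3: 732, 1620, 2868, 4476, 6444
D2: 236, 968, 2588, 5456, 9932
D1: 20, 256, 1224, 3812, 9268
x: -4, 16, 272, 1496, 5308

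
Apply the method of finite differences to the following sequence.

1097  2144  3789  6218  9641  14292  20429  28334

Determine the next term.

D1: 1047 , 1645 , 2429 , 3423 , 4651 , 6137 , 7905
D2: 598 , 784 , 994 , 1228 , 1486 , 1768
D3: 186 , 210 , 234 , 258 , 282
D4: 24 , 24 , 24 , 24
The fourth differences are constant (24).
282 + 24 = 306;  1768 + 306 = 2074;  7905 + 2074 = 9979;  28334 + 9979 = 38313

38313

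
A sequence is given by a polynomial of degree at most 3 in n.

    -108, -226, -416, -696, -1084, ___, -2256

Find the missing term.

-1598

Using the first 5 terms:
First differences: -118  -190  -280  -388
Second differences: -72  -90  -108
Third differences: -18  -18
Constant third difference = -18.
Extend forward: -108 − 18 = -126;  -388 − 126 = -514;  -1084 − 514 = -1598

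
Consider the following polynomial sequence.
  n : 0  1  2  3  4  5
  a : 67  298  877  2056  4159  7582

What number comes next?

12793

Δ: 231  579  1179  2103  3423
Δ²: 348  600  924  1320
Δ³: 252  324  396
Δ⁴: 72  72
Constant fourth difference = 72, so extend:
396 + 72 = 468;  1320 + 468 = 1788;  3423 + 1788 = 5211;  7582 + 5211 = 12793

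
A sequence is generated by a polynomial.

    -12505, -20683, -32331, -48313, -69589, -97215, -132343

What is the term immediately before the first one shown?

D1: -8178, -11648, -15982, -21276, -27626, -35128
D2: -3470, -4334, -5294, -6350, -7502
D3: -864, -960, -1056, -1152
D4: -96, -96, -96
The fourth differences are constant at -96.
Work back: -864 + 96 = -768;  -3470 + 768 = -2702;  -8178 + 2702 = -5476;  -12505 + 5476 = -7029

-7029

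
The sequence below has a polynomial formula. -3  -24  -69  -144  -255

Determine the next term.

-21 , -45 , -75 , -111
-24 , -30 , -36
-6 , -6
Third differences constant at -6.
-36 − 6 = -42;  -111 − 42 = -153;  -255 − 153 = -408

-408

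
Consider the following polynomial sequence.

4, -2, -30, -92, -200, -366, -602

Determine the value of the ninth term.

Δ: -6, -28, -62, -108, -166, -236
Δ²: -22, -34, -46, -58, -70
Δ³: -12, -12, -12, -12
The third differences are constant (-12).
-70 − 12 = -82;  -236 − 82 = -318;  -602 − 318 = -920
-82 − 12 = -94;  -318 − 94 = -412;  -920 − 412 = -1332

-1332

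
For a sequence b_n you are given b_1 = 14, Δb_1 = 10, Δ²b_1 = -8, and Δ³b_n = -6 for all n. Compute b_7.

-166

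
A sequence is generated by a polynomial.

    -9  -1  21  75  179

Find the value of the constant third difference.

18

Δ: 8, 22, 54, 104
Δ²: 14, 32, 50
Δ³: 18, 18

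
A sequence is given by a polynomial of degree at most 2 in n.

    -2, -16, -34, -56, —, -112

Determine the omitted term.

Using the first 4 terms:
Δ: -14, -18, -22
Δ²: -4, -4
Constant second difference = -4.
Extend forward: -22 − 4 = -26;  -56 − 26 = -82

-82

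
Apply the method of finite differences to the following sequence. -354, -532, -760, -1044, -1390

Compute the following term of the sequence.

-178  -228  -284  -346
-50  -56  -62
-6  -6
Third differences constant at -6.
-62 − 6 = -68;  -346 − 68 = -414;  -1390 − 414 = -1804

-1804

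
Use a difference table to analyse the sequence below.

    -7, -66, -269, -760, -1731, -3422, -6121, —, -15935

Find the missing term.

-10164

Using the first 7 terms:
First differences: -59, -203, -491, -971, -1691, -2699
Second differences: -144, -288, -480, -720, -1008
Third differences: -144, -192, -240, -288
Fourth differences: -48, -48, -48
Constant fourth difference = -48.
Extend forward: -288 − 48 = -336;  -1008 − 336 = -1344;  -2699 − 1344 = -4043;  -6121 − 4043 = -10164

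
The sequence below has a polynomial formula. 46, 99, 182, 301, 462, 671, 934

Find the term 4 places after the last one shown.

53 , 83 , 119 , 161 , 209 , 263
30 , 36 , 42 , 48 , 54
6 , 6 , 6 , 6
Constant third difference = 6, so extend:
54 + 6 = 60;  263 + 60 = 323;  934 + 323 = 1257
60 + 6 = 66;  323 + 66 = 389;  1257 + 389 = 1646
66 + 6 = 72;  389 + 72 = 461;  1646 + 461 = 2107
72 + 6 = 78;  461 + 78 = 539;  2107 + 539 = 2646

2646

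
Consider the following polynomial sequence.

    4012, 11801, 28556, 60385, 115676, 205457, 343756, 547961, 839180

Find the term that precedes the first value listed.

Δ: 7789  16755  31829  55291  89781  138299  204205  291219
Δ²: 8966  15074  23462  34490  48518  65906  87014
Δ³: 6108  8388  11028  14028  17388  21108
Δ⁴: 2280  2640  3000  3360  3720
Δ⁵: 360  360  360  360
The fifth differences are constant at 360.
Work back: 2280 − 360 = 1920;  6108 − 1920 = 4188;  8966 − 4188 = 4778;  7789 − 4778 = 3011;  4012 − 3011 = 1001

1001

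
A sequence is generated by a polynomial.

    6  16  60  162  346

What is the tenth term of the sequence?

10, 44, 102, 184
34, 58, 82
24, 24
Third differences constant at 24.
82 + 24 = 106;  184 + 106 = 290;  346 + 290 = 636
106 + 24 = 130;  290 + 130 = 420;  636 + 420 = 1056
130 + 24 = 154;  420 + 154 = 574;  1056 + 574 = 1630
154 + 24 = 178;  574 + 178 = 752;  1630 + 752 = 2382
178 + 24 = 202;  752 + 202 = 954;  2382 + 954 = 3336

3336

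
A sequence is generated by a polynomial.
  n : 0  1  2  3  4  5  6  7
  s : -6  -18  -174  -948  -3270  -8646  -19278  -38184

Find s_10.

-189486

First differences: -12, -156, -774, -2322, -5376, -10632, -18906
Second differences: -144, -618, -1548, -3054, -5256, -8274
Third differences: -474, -930, -1506, -2202, -3018
Fourth differences: -456, -576, -696, -816
Fifth differences: -120, -120, -120
The fifth differences are constant (-120).
-816 − 120 = -936;  -3018 − 936 = -3954;  -8274 − 3954 = -12228;  -18906 − 12228 = -31134;  -38184 − 31134 = -69318
-936 − 120 = -1056;  -3954 − 1056 = -5010;  -12228 − 5010 = -17238;  -31134 − 17238 = -48372;  -69318 − 48372 = -117690
-1056 − 120 = -1176;  -5010 − 1176 = -6186;  -17238 − 6186 = -23424;  -48372 − 23424 = -71796;  -117690 − 71796 = -189486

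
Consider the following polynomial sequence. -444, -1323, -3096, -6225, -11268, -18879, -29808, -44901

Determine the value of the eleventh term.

-125064

D1: -879 , -1773 , -3129 , -5043 , -7611 , -10929 , -15093
D2: -894 , -1356 , -1914 , -2568 , -3318 , -4164
D3: -462 , -558 , -654 , -750 , -846
D4: -96 , -96 , -96 , -96
Constant fourth difference = -96, so extend:
-846 − 96 = -942;  -4164 − 942 = -5106;  -15093 − 5106 = -20199;  -44901 − 20199 = -65100
-942 − 96 = -1038;  -5106 − 1038 = -6144;  -20199 − 6144 = -26343;  -65100 − 26343 = -91443
-1038 − 96 = -1134;  -6144 − 1134 = -7278;  -26343 − 7278 = -33621;  -91443 − 33621 = -125064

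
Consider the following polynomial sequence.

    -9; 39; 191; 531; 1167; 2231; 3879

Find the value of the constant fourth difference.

24

First differences: 48, 152, 340, 636, 1064, 1648
Second differences: 104, 188, 296, 428, 584
Third differences: 84, 108, 132, 156
Fourth differences: 24, 24, 24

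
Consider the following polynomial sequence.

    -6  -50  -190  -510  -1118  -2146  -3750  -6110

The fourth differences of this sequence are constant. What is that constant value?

-24

Δ: -44, -140, -320, -608, -1028, -1604, -2360
Δ²: -96, -180, -288, -420, -576, -756
Δ³: -84, -108, -132, -156, -180
Δ⁴: -24, -24, -24, -24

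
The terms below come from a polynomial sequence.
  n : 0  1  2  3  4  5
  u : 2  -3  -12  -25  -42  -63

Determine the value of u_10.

-228

Δ: -5, -9, -13, -17, -21
Δ²: -4, -4, -4, -4
The second differences are constant (-4).
-21 − 4 = -25;  -63 − 25 = -88
-25 − 4 = -29;  -88 − 29 = -117
-29 − 4 = -33;  -117 − 33 = -150
-33 − 4 = -37;  -150 − 37 = -187
-37 − 4 = -41;  -187 − 41 = -228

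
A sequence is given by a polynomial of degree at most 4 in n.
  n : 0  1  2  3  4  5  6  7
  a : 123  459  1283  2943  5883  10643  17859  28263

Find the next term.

First differences: 336, 824, 1660, 2940, 4760, 7216, 10404
Second differences: 488, 836, 1280, 1820, 2456, 3188
Third differences: 348, 444, 540, 636, 732
Fourth differences: 96, 96, 96, 96
The fourth differences are constant (96).
732 + 96 = 828;  3188 + 828 = 4016;  10404 + 4016 = 14420;  28263 + 14420 = 42683

42683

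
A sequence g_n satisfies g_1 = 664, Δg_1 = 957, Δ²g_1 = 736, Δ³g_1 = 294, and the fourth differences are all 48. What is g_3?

Build the table forward from the leading diagonal:
D4: 48  48  48
D3: 294  342  390
D2: 736  1030  1372
D1: 957  1693  2723
g: 664  1621  3314

3314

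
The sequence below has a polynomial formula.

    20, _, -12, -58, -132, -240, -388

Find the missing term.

12

Using the last 5 terms:
Δ: -46, -74, -108, -148
Δ²: -28, -34, -40
Δ³: -6, -6
Constant third difference = -6.
Extend backward: -28 + 6 = -22;  -46 + 22 = -24;  -12 + 24 = 12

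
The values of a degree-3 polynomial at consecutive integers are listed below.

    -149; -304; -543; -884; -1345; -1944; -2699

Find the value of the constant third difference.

Δ: -155, -239, -341, -461, -599, -755
Δ²: -84, -102, -120, -138, -156
Δ³: -18, -18, -18, -18

-18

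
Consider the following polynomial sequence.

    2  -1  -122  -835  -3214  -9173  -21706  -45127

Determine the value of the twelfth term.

First differences: -3  -121  -713  -2379  -5959  -12533  -23421
Second differences: -118  -592  -1666  -3580  -6574  -10888
Third differences: -474  -1074  -1914  -2994  -4314
Fourth differences: -600  -840  -1080  -1320
Fifth differences: -240  -240  -240
The fifth differences are constant (-240).
-1320 − 240 = -1560;  -4314 − 1560 = -5874;  -10888 − 5874 = -16762;  -23421 − 16762 = -40183;  -45127 − 40183 = -85310
-1560 − 240 = -1800;  -5874 − 1800 = -7674;  -16762 − 7674 = -24436;  -40183 − 24436 = -64619;  -85310 − 64619 = -149929
-1800 − 240 = -2040;  -7674 − 2040 = -9714;  -24436 − 9714 = -34150;  -64619 − 34150 = -98769;  -149929 − 98769 = -248698
-2040 − 240 = -2280;  -9714 − 2280 = -11994;  -34150 − 11994 = -46144;  -98769 − 46144 = -144913;  -248698 − 144913 = -393611

-393611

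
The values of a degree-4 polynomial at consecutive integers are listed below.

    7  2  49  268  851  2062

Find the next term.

4237

-5, 47, 219, 583, 1211
52, 172, 364, 628
120, 192, 264
72, 72
Fourth differences constant at 72.
264 + 72 = 336;  628 + 336 = 964;  1211 + 964 = 2175;  2062 + 2175 = 4237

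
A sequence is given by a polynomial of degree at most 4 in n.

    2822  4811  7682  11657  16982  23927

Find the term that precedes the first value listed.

First differences: 1989, 2871, 3975, 5325, 6945
Second differences: 882, 1104, 1350, 1620
Third differences: 222, 246, 270
Fourth differences: 24, 24
The fourth differences are constant at 24.
Work back: 222 − 24 = 198;  882 − 198 = 684;  1989 − 684 = 1305;  2822 − 1305 = 1517

1517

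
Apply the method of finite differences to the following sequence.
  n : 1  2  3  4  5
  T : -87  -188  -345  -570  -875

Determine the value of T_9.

-3135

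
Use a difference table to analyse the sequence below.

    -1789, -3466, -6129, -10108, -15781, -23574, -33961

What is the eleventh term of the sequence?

-112609

-1677, -2663, -3979, -5673, -7793, -10387
-986, -1316, -1694, -2120, -2594
-330, -378, -426, -474
-48, -48, -48
Fourth differences constant at -48.
-474 − 48 = -522;  -2594 − 522 = -3116;  -10387 − 3116 = -13503;  -33961 − 13503 = -47464
-522 − 48 = -570;  -3116 − 570 = -3686;  -13503 − 3686 = -17189;  -47464 − 17189 = -64653
-570 − 48 = -618;  -3686 − 618 = -4304;  -17189 − 4304 = -21493;  -64653 − 21493 = -86146
-618 − 48 = -666;  -4304 − 666 = -4970;  -21493 − 4970 = -26463;  -86146 − 26463 = -112609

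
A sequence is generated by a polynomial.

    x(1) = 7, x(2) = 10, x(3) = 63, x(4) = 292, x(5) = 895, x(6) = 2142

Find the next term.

4375

First differences: 3, 53, 229, 603, 1247
Second differences: 50, 176, 374, 644
Third differences: 126, 198, 270
Fourth differences: 72, 72
Constant fourth difference = 72, so extend:
270 + 72 = 342;  644 + 342 = 986;  1247 + 986 = 2233;  2142 + 2233 = 4375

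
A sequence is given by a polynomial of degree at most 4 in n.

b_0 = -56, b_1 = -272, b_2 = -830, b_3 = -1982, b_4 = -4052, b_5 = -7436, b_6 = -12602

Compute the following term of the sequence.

-20090

-216, -558, -1152, -2070, -3384, -5166
-342, -594, -918, -1314, -1782
-252, -324, -396, -468
-72, -72, -72
Constant fourth difference = -72, so extend:
-468 − 72 = -540;  -1782 − 540 = -2322;  -5166 − 2322 = -7488;  -12602 − 7488 = -20090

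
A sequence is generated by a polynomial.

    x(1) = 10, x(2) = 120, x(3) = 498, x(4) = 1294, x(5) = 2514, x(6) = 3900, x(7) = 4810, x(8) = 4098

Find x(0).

D1: 110  378  796  1220  1386  910  -712
D2: 268  418  424  166  -476  -1622
D3: 150  6  -258  -642  -1146
D4: -144  -264  -384  -504
D5: -120  -120  -120
The fifth differences are constant at -120.
Work back: -144 + 120 = -24;  150 + 24 = 174;  268 − 174 = 94;  110 − 94 = 16;  10 − 16 = -6

-6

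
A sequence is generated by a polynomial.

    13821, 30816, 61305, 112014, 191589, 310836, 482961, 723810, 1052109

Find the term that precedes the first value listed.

5274

Δ: 16995, 30489, 50709, 79575, 119247, 172125, 240849, 328299
Δ²: 13494, 20220, 28866, 39672, 52878, 68724, 87450
Δ³: 6726, 8646, 10806, 13206, 15846, 18726
Δ⁴: 1920, 2160, 2400, 2640, 2880
Δ⁵: 240, 240, 240, 240
The fifth differences are constant at 240.
Work back: 1920 − 240 = 1680;  6726 − 1680 = 5046;  13494 − 5046 = 8448;  16995 − 8448 = 8547;  13821 − 8547 = 5274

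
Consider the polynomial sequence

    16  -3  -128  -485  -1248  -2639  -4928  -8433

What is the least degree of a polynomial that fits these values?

Δ: -19, -125, -357, -763, -1391, -2289, -3505
Δ²: -106, -232, -406, -628, -898, -1216
Δ³: -126, -174, -222, -270, -318
Δ⁴: -48, -48, -48, -48
The fourth differences are constant, so the polynomial has degree 4.

4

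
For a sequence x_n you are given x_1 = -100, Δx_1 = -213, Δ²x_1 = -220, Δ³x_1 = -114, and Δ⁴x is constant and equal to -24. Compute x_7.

Build the table forward from the leading diagonal:
D4: -24, -24, -24, -24, -24, -24, -24
D3: -114, -138, -162, -186, -210, -234, -258
D2: -220, -334, -472, -634, -820, -1030, -1264
D1: -213, -433, -767, -1239, -1873, -2693, -3723
x: -100, -313, -746, -1513, -2752, -4625, -7318

-7318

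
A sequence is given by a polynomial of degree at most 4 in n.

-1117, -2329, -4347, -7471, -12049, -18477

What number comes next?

-27199

-1212  -2018  -3124  -4578  -6428
-806  -1106  -1454  -1850
-300  -348  -396
-48  -48
Constant fourth difference = -48, so extend:
-396 − 48 = -444;  -1850 − 444 = -2294;  -6428 − 2294 = -8722;  -18477 − 8722 = -27199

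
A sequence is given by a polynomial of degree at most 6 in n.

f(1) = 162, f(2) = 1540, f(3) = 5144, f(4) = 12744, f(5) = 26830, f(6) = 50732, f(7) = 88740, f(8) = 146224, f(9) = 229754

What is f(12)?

D1: 1378 , 3604 , 7600 , 14086 , 23902 , 38008 , 57484 , 83530
D2: 2226 , 3996 , 6486 , 9816 , 14106 , 19476 , 26046
D3: 1770 , 2490 , 3330 , 4290 , 5370 , 6570
D4: 720 , 840 , 960 , 1080 , 1200
D5: 120 , 120 , 120 , 120
Constant fifth difference = 120, so extend:
1200 + 120 = 1320;  6570 + 1320 = 7890;  26046 + 7890 = 33936;  83530 + 33936 = 117466;  229754 + 117466 = 347220
1320 + 120 = 1440;  7890 + 1440 = 9330;  33936 + 9330 = 43266;  117466 + 43266 = 160732;  347220 + 160732 = 507952
1440 + 120 = 1560;  9330 + 1560 = 10890;  43266 + 10890 = 54156;  160732 + 54156 = 214888;  507952 + 214888 = 722840

722840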